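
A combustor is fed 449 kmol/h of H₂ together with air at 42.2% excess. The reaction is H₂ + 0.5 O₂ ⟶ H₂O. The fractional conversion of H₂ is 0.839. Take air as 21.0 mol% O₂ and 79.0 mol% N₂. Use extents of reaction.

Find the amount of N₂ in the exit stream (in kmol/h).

1200 kmol/h

Stoichiometric O₂ = 0.5 × 449 = 224.5 kmol/h; O₂ fed = 224.5 × 1.422 = 319.2 kmol/h.
N₂ fed = 319.2 × 79/21 = 1201 kmol/h.
Fuel reacted = 0.839 × 449 → ξ = 376.7 kmol/h.
Outlet (n = n₀ + ν ξ):
  H₂: 449 − 1(376.7) = 72.29
  O₂: 319.2 − 0.5(376.7) = 130.9
  N₂: 1201 (inert)
  H₂O: 0 + 1(376.7) = 376.7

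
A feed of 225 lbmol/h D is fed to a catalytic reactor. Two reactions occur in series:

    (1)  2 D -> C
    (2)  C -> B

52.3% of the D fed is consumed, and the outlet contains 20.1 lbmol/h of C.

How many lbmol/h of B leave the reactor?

Conversion of D: D consumed = 2ξ₁ = 0.523 × 225 → ξ₁ = 58.84 lbmol/h.
C balance: n_C = 0 + 1ξ₁ − 1ξ₂ = 20.1 → ξ₂ = (1·58.84 − 20.1)/1 = 38.74 lbmol/h.
Outlet amounts (n = n₀ + Σ ν·ξ):
  D: 225 − 2(58.84) = 107.3
  C: 0 + 1(58.84) − 1(38.74) = 20.1
  B: 0 + 1(38.74) = 38.74

38.7 lbmol/h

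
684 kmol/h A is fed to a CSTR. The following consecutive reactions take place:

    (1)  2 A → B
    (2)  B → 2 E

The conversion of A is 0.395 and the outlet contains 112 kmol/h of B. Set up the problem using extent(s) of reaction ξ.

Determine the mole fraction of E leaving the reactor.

Conversion of A: A consumed = 2ξ₁ = 0.395 × 684 → ξ₁ = 135.1 kmol/h.
B balance: n_B = 0 + 1ξ₁ − 1ξ₂ = 112 → ξ₂ = (1·135.1 − 112)/1 = 23.09 kmol/h.
Outlet amounts (n = n₀ + Σ ν·ξ):
  A: 684 − 2(135.1) = 413.8
  B: 0 + 1(135.1) − 1(23.09) = 112
  E: 0 + 2(23.09) = 46.18
Total out = 572 kmol/h; y_E = 46.18 / 572 = 0.08073.

0.0807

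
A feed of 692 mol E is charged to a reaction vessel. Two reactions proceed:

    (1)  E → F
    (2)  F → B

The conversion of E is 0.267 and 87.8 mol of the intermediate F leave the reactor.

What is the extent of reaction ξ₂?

Conversion of E: E consumed = 1ξ₁ = 0.267 × 692 → ξ₁ = 184.8 mol.
F balance: n_F = 0 + 1ξ₁ − 1ξ₂ = 87.8 → ξ₂ = (1·184.8 − 87.8)/1 = 96.96 mol.
Outlet amounts (n = n₀ + Σ ν·ξ):
  E: 692 − 1(184.8) = 507.2
  F: 0 + 1(184.8) − 1(96.96) = 87.8
  B: 0 + 1(96.96) = 96.96

ξ₂ = 97 mol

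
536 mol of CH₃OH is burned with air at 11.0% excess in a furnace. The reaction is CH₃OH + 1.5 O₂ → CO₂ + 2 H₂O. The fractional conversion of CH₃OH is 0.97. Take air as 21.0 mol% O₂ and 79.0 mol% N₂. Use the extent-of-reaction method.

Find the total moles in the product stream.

Stoichiometric O₂ = 1.5 × 536 = 804 mol; O₂ fed = 804 × 1.110 = 892.4 mol.
N₂ fed = 892.4 × 79/21 = 3357 mol.
Fuel reacted = 0.97 × 536 → ξ = 519.9 mol.
Outlet (n = n₀ + ν ξ):
  CH₃OH: 536 − 1(519.9) = 16.08
  O₂: 892.4 − 1.5(519.9) = 112.6
  N₂: 3357 (inert)
  CO₂: 0 + 1(519.9) = 519.9
  H₂O: 0 + 2(519.9) = 1040
Total out = 16.08 + 112.6 + 3357 + 519.9 + 1040 = 5046 mol.

5050 mol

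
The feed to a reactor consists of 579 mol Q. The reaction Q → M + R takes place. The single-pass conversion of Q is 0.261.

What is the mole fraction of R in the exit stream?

Q reacted = 0.261 × 579 = 151.1 mol; ν_Q = −1, so ξ = 151.1/1 = 151.1 mol.
Outlet amounts (n = n₀ + ν ξ):
  Q: 579 − 1(151.1) = 427.9
  M: 0 + 1(151.1) = 151.1
  R: 0 + 1(151.1) = 151.1
Total out = 730.1 mol; y_R = 151.1 / 730.1 = 0.207.

0.207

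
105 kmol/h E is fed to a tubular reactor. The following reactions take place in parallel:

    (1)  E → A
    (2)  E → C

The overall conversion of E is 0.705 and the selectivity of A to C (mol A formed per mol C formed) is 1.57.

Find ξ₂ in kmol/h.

Conversion of E: E consumed = 0.705 × 105 = 74.02 kmol/h = 1ξ₁ + 1ξ₂.
Selectivity: 1ξ₁ / (1ξ₂) = 1.57 → ξ₁ = 1.57 ξ₂.
Substitute: (1·1.57 + 1) ξ₂ = 74.02 → ξ₂ = 28.8 kmol/h, ξ₁ = 45.22 kmol/h.
Outlet amounts (n = n₀ + Σ ν·ξ):
  E: 105 − 1(45.22) − 1(28.8) = 30.98
  A: 0 + 1(45.22) = 45.22
  C: 0 + 1(28.8) = 28.8

ξ₂ = 28.8 kmol/h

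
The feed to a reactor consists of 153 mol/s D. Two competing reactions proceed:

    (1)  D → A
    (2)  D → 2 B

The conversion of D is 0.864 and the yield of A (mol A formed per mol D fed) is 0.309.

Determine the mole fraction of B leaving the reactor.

0.714

Yield of A: 1ξ₁ / 153 = 0.309 → ξ₁ = 47.28 mol/s.
Conversion of D: 1ξ₁ + 1ξ₂ = 0.864 × 153 = 132.2 → ξ₂ = 84.92 mol/s.
Outlet amounts (n = n₀ + Σ ν·ξ):
  D: 153 − 1(47.28) − 1(84.92) = 20.81
  A: 0 + 1(47.28) = 47.28
  B: 0 + 2(84.92) = 169.8
Total out = 237.9 mol/s; y_B = 169.8 / 237.9 = 0.7138.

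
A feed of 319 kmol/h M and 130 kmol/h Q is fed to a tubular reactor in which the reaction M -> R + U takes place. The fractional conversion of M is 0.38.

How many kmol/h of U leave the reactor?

M reacted = 0.38 × 319 = 121.2 kmol/h; ν_M = −1, so ξ = 121.2/1 = 121.2 kmol/h.
Outlet amounts (n = n₀ + ν ξ):
  M: 319 − 1(121.2) = 197.8
  R: 0 + 1(121.2) = 121.2
  U: 0 + 1(121.2) = 121.2
  Q: 130 (inert)

121 kmol/h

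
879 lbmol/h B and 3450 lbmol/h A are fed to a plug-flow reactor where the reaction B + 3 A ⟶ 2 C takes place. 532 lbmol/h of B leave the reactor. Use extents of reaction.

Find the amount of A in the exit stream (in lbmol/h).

For B: n = n₀ − 1ξ → 532 = 879 − 1ξ, giving ξ = 347 lbmol/h.
Outlet amounts (n = n₀ + ν ξ):
  B: 879 − 1(347) = 532
  A: 3450 − 3(347) = 2409
  C: 0 + 2(347) = 694

2410 lbmol/h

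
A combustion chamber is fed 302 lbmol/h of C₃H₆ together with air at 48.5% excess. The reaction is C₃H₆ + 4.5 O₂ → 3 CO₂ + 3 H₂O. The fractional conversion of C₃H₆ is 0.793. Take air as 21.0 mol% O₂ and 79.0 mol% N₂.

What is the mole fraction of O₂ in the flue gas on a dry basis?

0.101

Stoichiometric O₂ = 4.5 × 302 = 1359 lbmol/h; O₂ fed = 1359 × 1.485 = 2018 lbmol/h.
N₂ fed = 2018 × 79/21 = 7592 lbmol/h.
Fuel reacted = 0.793 × 302 → ξ = 239.5 lbmol/h.
Outlet (n = n₀ + ν ξ):
  C₃H₆: 302 − 1(239.5) = 62.51
  O₂: 2018 − 4.5(239.5) = 940.4
  N₂: 7592 (inert)
  CO₂: 0 + 3(239.5) = 718.5
  H₂O: 0 + 3(239.5) = 718.5
Dry total = 9313 lbmol/h; y_O₂ (dry) = 940.4 / 9313 = 0.101.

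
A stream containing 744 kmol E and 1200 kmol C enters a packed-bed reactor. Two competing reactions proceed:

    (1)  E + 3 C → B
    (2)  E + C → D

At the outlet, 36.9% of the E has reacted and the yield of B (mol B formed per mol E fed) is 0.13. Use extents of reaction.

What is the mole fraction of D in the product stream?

0.12

Yield of B: 1ξ₁ / 744 = 0.13 → ξ₁ = 96.72 kmol.
Conversion of E: 1ξ₁ + 1ξ₂ = 0.369 × 744 = 274.5 → ξ₂ = 177.8 kmol.
Outlet amounts (n = n₀ + Σ ν·ξ):
  E: 744 − 1(96.72) − 1(177.8) = 469.5
  C: 1200 − 3(96.72) − 1(177.8) = 732
  B: 0 + 1(96.72) = 96.72
  D: 0 + 1(177.8) = 177.8
Total out = 1476 kmol; y_D = 177.8 / 1476 = 0.1205.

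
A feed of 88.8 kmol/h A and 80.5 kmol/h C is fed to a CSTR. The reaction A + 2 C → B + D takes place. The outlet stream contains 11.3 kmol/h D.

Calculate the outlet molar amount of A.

For D: n = n₀ + 1ξ → 11.3 = 0 + 1ξ, giving ξ = 11.3 kmol/h.
Outlet amounts (n = n₀ + ν ξ):
  A: 88.8 − 1(11.3) = 77.5
  C: 80.5 − 2(11.3) = 57.9
  B: 0 + 1(11.3) = 11.3
  D: 0 + 1(11.3) = 11.3

77.5 kmol/h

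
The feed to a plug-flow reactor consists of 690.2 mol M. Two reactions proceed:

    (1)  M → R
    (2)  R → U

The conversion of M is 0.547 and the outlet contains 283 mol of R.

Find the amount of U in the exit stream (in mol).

94.5 mol

Conversion of M: M consumed = 1ξ₁ = 0.547 × 690.2 → ξ₁ = 377.5 mol.
R balance: n_R = 0 + 1ξ₁ − 1ξ₂ = 283 → ξ₂ = (1·377.5 − 283)/1 = 94.54 mol.
Outlet amounts (n = n₀ + Σ ν·ξ):
  M: 690.2 − 1(377.5) = 312.7
  R: 0 + 1(377.5) − 1(94.54) = 283
  U: 0 + 1(94.54) = 94.54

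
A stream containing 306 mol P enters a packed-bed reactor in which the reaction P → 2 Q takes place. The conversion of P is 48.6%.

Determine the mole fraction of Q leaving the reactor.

0.654

P reacted = 0.486 × 306 = 148.7 mol; ν_P = −1, so ξ = 148.7/1 = 148.7 mol.
Outlet amounts (n = n₀ + ν ξ):
  P: 306 − 1(148.7) = 157.3
  Q: 0 + 2(148.7) = 297.4
Total out = 454.7 mol; y_Q = 297.4 / 454.7 = 0.6541.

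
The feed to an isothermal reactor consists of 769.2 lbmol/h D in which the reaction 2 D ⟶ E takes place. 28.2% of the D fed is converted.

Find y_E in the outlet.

0.164

D reacted = 0.282 × 769.2 = 216.9 lbmol/h; ν_D = −2, so ξ = 216.9/2 = 108.5 lbmol/h.
Outlet amounts (n = n₀ + ν ξ):
  D: 769.2 − 2(108.5) = 552.3
  E: 0 + 1(108.5) = 108.5
Total out = 660.7 lbmol/h; y_E = 108.5 / 660.7 = 0.1641.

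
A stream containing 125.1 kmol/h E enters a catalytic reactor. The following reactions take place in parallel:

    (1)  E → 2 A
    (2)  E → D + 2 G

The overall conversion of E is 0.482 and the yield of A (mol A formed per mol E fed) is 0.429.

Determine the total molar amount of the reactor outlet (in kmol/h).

Yield of A: 2ξ₁ / 125.1 = 0.429 → ξ₁ = 26.83 kmol/h.
Conversion of E: 1ξ₁ + 1ξ₂ = 0.482 × 125.1 = 60.3 → ξ₂ = 33.46 kmol/h.
Outlet amounts (n = n₀ + Σ ν·ξ):
  E: 125.1 − 1(26.83) − 1(33.46) = 64.8
  A: 0 + 2(26.83) = 53.67
  D: 0 + 1(33.46) = 33.46
  G: 0 + 2(33.46) = 66.93
Total out = 64.8 + 53.67 + 33.46 + 66.93 = 218.9 kmol/h.

219 kmol/h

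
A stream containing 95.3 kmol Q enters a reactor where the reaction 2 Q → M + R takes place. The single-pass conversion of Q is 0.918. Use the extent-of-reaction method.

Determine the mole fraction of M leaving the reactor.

0.459

Q reacted = 0.918 × 95.3 = 87.49 kmol; ν_Q = −2, so ξ = 87.49/2 = 43.74 kmol.
Outlet amounts (n = n₀ + ν ξ):
  Q: 95.3 − 2(43.74) = 7.815
  M: 0 + 1(43.74) = 43.74
  R: 0 + 1(43.74) = 43.74
Total out = 95.3 kmol; y_M = 43.74 / 95.3 = 0.459.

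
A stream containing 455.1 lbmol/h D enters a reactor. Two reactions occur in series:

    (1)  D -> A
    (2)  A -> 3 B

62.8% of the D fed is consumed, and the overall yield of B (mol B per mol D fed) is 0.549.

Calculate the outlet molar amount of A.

Conversion of D: D consumed = 1ξ₁ = 0.628 × 455.1 → ξ₁ = 285.8 lbmol/h.
Yield of B: 3ξ₂ / 455.1 = 0.549 → ξ₂ = 83.28 lbmol/h.
Outlet amounts (n = n₀ + Σ ν·ξ):
  D: 455.1 − 1(285.8) = 169.3
  A: 0 + 1(285.8) − 1(83.28) = 202.5
  B: 0 + 3(83.28) = 249.8

203 lbmol/h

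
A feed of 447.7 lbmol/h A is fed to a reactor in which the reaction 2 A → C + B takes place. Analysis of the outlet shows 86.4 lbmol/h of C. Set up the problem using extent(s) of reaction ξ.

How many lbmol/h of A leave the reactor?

275 lbmol/h

For C: n = n₀ + 1ξ → 86.4 = 0 + 1ξ, giving ξ = 86.4 lbmol/h.
Outlet amounts (n = n₀ + ν ξ):
  A: 447.7 − 2(86.4) = 274.9
  C: 0 + 1(86.4) = 86.4
  B: 0 + 1(86.4) = 86.4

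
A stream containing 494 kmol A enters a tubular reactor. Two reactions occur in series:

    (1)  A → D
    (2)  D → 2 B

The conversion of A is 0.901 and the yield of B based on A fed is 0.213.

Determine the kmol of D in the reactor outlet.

Conversion of A: A consumed = 1ξ₁ = 0.901 × 494 → ξ₁ = 445.1 kmol.
Yield of B: 2ξ₂ / 494 = 0.213 → ξ₂ = 52.61 kmol.
Outlet amounts (n = n₀ + Σ ν·ξ):
  A: 494 − 1(445.1) = 48.91
  D: 0 + 1(445.1) − 1(52.61) = 392.5
  B: 0 + 2(52.61) = 105.2

392 kmol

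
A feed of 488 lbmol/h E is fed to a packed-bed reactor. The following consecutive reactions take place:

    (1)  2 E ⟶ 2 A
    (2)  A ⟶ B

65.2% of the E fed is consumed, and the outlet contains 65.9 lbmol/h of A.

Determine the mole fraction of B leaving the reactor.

0.517

Conversion of E: E consumed = 2ξ₁ = 0.652 × 488 → ξ₁ = 159.1 lbmol/h.
A balance: n_A = 0 + 2ξ₁ − 1ξ₂ = 65.9 → ξ₂ = (2·159.1 − 65.9)/1 = 252.3 lbmol/h.
Outlet amounts (n = n₀ + Σ ν·ξ):
  E: 488 − 2(159.1) = 169.8
  A: 0 + 2(159.1) − 1(252.3) = 65.9
  B: 0 + 1(252.3) = 252.3
Total out = 488 lbmol/h; y_B = 252.3 / 488 = 0.517.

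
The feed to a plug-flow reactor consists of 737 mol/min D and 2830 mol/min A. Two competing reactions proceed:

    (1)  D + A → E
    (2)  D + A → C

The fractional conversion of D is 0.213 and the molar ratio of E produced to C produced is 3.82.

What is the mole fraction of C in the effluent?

0.00955

Conversion of D: D consumed = 0.213 × 737 = 157 mol/min = 1ξ₁ + 1ξ₂.
Selectivity: 1ξ₁ / (1ξ₂) = 3.82 → ξ₁ = 3.82 ξ₂.
Substitute: (1·3.82 + 1) ξ₂ = 157 → ξ₂ = 32.57 mol/min, ξ₁ = 124.4 mol/min.
Outlet amounts (n = n₀ + Σ ν·ξ):
  D: 737 − 1(124.4) − 1(32.57) = 580
  A: 2830 − 1(124.4) − 1(32.57) = 2673
  E: 0 + 1(124.4) = 124.4
  C: 0 + 1(32.57) = 32.57
Total out = 3410 mol/min; y_C = 32.57 / 3410 = 0.009551.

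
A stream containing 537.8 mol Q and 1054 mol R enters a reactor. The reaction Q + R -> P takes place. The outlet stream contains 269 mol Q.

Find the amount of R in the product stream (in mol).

785 mol

For Q: n = n₀ − 1ξ → 269 = 537.8 − 1ξ, giving ξ = 268.8 mol.
Outlet amounts (n = n₀ + ν ξ):
  Q: 537.8 − 1(268.8) = 269
  R: 1054 − 1(268.8) = 785.2
  P: 0 + 1(268.8) = 268.8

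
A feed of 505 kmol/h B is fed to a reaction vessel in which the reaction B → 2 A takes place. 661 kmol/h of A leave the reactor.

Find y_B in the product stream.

For A: n = n₀ + 2ξ → 661 = 0 + 2ξ, giving ξ = 330.5 kmol/h.
Outlet amounts (n = n₀ + ν ξ):
  B: 505 − 1(330.5) = 174.5
  A: 0 + 2(330.5) = 661
Total out = 835.5 kmol/h; y_B = 174.5 / 835.5 = 0.2089.

0.209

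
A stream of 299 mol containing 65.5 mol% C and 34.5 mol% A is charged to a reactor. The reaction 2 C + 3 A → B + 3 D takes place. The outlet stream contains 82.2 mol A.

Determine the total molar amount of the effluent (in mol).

For A: n = n₀ − 3ξ → 82.2 = 103.2 − 3ξ, giving ξ = 6.985 mol.
Outlet amounts (n = n₀ + ν ξ):
  C: 195.8 − 2(6.985) = 181.9
  A: 103.2 − 3(6.985) = 82.2
  B: 0 + 1(6.985) = 6.985
  D: 0 + 3(6.985) = 20.95
Total out = 181.9 + 82.2 + 6.985 + 20.95 = 292 mol.

292 mol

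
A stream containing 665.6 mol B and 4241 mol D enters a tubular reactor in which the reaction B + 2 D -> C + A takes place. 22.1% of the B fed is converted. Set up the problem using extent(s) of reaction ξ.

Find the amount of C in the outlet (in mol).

B reacted = 0.221 × 665.6 = 147.1 mol; ν_B = −1, so ξ = 147.1/1 = 147.1 mol.
Outlet amounts (n = n₀ + ν ξ):
  B: 665.6 − 1(147.1) = 518.5
  D: 4241 − 2(147.1) = 3947
  C: 0 + 1(147.1) = 147.1
  A: 0 + 1(147.1) = 147.1

147 mol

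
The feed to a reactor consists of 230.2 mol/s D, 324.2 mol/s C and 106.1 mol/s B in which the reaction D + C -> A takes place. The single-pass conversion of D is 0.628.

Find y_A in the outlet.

D reacted = 0.628 × 230.2 = 144.6 mol/s; ν_D = −1, so ξ = 144.6/1 = 144.6 mol/s.
Outlet amounts (n = n₀ + ν ξ):
  D: 230.2 − 1(144.6) = 85.63
  C: 324.2 − 1(144.6) = 179.6
  A: 0 + 1(144.6) = 144.6
  B: 106.1 (inert)
Total out = 515.9 mol/s; y_A = 144.6 / 515.9 = 0.2802.

0.28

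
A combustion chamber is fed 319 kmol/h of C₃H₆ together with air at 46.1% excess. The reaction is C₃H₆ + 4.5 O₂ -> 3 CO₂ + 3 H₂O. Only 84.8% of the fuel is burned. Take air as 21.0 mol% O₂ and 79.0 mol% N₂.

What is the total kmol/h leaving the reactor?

Stoichiometric O₂ = 4.5 × 319 = 1436 kmol/h; O₂ fed = 1436 × 1.461 = 2097 kmol/h.
N₂ fed = 2097 × 79/21 = 7890 kmol/h.
Fuel reacted = 0.848 × 319 → ξ = 270.5 kmol/h.
Outlet (n = n₀ + ν ξ):
  C₃H₆: 319 − 1(270.5) = 48.49
  O₂: 2097 − 4.5(270.5) = 880
  N₂: 7890 (inert)
  CO₂: 0 + 3(270.5) = 811.5
  H₂O: 0 + 3(270.5) = 811.5
Total out = 48.49 + 880 + 7890 + 811.5 + 811.5 = 10440 kmol/h.

10400 kmol/h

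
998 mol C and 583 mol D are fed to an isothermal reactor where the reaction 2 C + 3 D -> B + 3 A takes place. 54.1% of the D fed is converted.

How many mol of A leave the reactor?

D reacted = 0.541 × 583 = 315.4 mol; ν_D = −3, so ξ = 315.4/3 = 105.1 mol.
Outlet amounts (n = n₀ + ν ξ):
  C: 998 − 2(105.1) = 787.7
  D: 583 − 3(105.1) = 267.6
  B: 0 + 1(105.1) = 105.1
  A: 0 + 3(105.1) = 315.4

315 mol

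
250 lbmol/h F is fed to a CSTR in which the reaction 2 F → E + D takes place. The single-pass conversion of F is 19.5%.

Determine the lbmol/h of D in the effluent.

24.4 lbmol/h

F reacted = 0.195 × 250 = 48.75 lbmol/h; ν_F = −2, so ξ = 48.75/2 = 24.38 lbmol/h.
Outlet amounts (n = n₀ + ν ξ):
  F: 250 − 2(24.38) = 201.2
  E: 0 + 1(24.38) = 24.38
  D: 0 + 1(24.38) = 24.38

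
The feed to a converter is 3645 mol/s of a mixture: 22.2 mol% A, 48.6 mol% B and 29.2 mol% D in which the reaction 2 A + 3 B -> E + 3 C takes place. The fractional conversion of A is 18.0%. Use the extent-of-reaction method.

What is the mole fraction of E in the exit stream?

A reacted = 0.18 × 809.2 = 145.7 mol/s; ν_A = −2, so ξ = 145.7/2 = 72.83 mol/s.
Outlet amounts (n = n₀ + ν ξ):
  A: 809.2 − 2(72.83) = 663.5
  B: 1771 − 3(72.83) = 1553
  E: 0 + 1(72.83) = 72.83
  C: 0 + 3(72.83) = 218.5
  D: 1064 (inert)
Total out = 3572 mol/s; y_E = 72.83 / 3572 = 0.02039.

0.0204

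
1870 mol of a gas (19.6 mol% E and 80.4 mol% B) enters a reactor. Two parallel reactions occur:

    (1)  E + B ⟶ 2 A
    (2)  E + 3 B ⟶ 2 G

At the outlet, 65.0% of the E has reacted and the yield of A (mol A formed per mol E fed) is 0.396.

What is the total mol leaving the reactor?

Yield of A: 2ξ₁ / 366.5 = 0.396 → ξ₁ = 72.57 mol.
Conversion of E: 1ξ₁ + 1ξ₂ = 0.65 × 366.5 = 238.2 → ξ₂ = 165.7 mol.
Outlet amounts (n = n₀ + Σ ν·ξ):
  E: 366.5 − 1(72.57) − 1(165.7) = 128.3
  B: 1503 − 1(72.57) − 3(165.7) = 933.9
  A: 0 + 2(72.57) = 145.1
  G: 0 + 2(165.7) = 331.3
Total out = 128.3 + 933.9 + 145.1 + 331.3 = 1539 mol.

1540 mol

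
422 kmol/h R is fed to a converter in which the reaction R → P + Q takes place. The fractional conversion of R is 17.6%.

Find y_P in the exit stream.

0.15

R reacted = 0.176 × 422 = 74.27 kmol/h; ν_R = −1, so ξ = 74.27/1 = 74.27 kmol/h.
Outlet amounts (n = n₀ + ν ξ):
  R: 422 − 1(74.27) = 347.7
  P: 0 + 1(74.27) = 74.27
  Q: 0 + 1(74.27) = 74.27
Total out = 496.3 kmol/h; y_P = 74.27 / 496.3 = 0.1497.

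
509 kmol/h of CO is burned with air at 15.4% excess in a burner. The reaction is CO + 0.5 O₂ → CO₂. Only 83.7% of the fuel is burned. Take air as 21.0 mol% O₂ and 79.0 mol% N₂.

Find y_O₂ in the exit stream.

Stoichiometric O₂ = 0.5 × 509 = 254.5 kmol/h; O₂ fed = 254.5 × 1.154 = 293.7 kmol/h.
N₂ fed = 293.7 × 79/21 = 1105 kmol/h.
Fuel reacted = 0.837 × 509 → ξ = 426 kmol/h.
Outlet (n = n₀ + ν ξ):
  CO: 509 − 1(426) = 82.97
  O₂: 293.7 − 0.5(426) = 80.68
  N₂: 1105 (inert)
  CO₂: 0 + 1(426) = 426
Total out = 1695 kmol/h; y_O₂ = 80.68 / 1695 = 0.04761.

0.0476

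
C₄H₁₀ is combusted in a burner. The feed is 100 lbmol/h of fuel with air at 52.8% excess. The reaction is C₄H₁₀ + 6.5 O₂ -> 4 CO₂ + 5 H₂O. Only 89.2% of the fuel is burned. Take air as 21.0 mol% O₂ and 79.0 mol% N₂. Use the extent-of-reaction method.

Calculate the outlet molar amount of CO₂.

357 lbmol/h

Stoichiometric O₂ = 6.5 × 100 = 650 lbmol/h; O₂ fed = 650 × 1.528 = 993.2 lbmol/h.
N₂ fed = 993.2 × 79/21 = 3736 lbmol/h.
Fuel reacted = 0.892 × 100 → ξ = 89.2 lbmol/h.
Outlet (n = n₀ + ν ξ):
  C₄H₁₀: 100 − 1(89.2) = 10.8
  O₂: 993.2 − 6.5(89.2) = 413.4
  N₂: 3736 (inert)
  CO₂: 0 + 4(89.2) = 356.8
  H₂O: 0 + 5(89.2) = 446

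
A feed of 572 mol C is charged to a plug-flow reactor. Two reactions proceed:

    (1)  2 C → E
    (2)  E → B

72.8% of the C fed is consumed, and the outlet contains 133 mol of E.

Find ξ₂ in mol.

ξ₂ = 75.2 mol

Conversion of C: C consumed = 2ξ₁ = 0.728 × 572 → ξ₁ = 208.2 mol.
E balance: n_E = 0 + 1ξ₁ − 1ξ₂ = 133 → ξ₂ = (1·208.2 − 133)/1 = 75.21 mol.
Outlet amounts (n = n₀ + Σ ν·ξ):
  C: 572 − 2(208.2) = 155.6
  E: 0 + 1(208.2) − 1(75.21) = 133
  B: 0 + 1(75.21) = 75.21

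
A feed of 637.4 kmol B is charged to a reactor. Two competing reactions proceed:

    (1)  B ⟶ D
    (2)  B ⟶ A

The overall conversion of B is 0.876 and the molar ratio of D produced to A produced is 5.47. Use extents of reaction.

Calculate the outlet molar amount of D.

Conversion of B: B consumed = 0.876 × 637.4 = 558.4 kmol = 1ξ₁ + 1ξ₂.
Selectivity: 1ξ₁ / (1ξ₂) = 5.47 → ξ₁ = 5.47 ξ₂.
Substitute: (1·5.47 + 1) ξ₂ = 558.4 → ξ₂ = 86.3 kmol, ξ₁ = 472.1 kmol.
Outlet amounts (n = n₀ + Σ ν·ξ):
  B: 637.4 − 1(472.1) − 1(86.3) = 79.04
  D: 0 + 1(472.1) = 472.1
  A: 0 + 1(86.3) = 86.3

472 kmol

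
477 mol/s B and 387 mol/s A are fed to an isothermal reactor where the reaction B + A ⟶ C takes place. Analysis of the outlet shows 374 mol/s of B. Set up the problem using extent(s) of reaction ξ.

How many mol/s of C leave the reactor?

103 mol/s

For B: n = n₀ − 1ξ → 374 = 477 − 1ξ, giving ξ = 103 mol/s.
Outlet amounts (n = n₀ + ν ξ):
  B: 477 − 1(103) = 374
  A: 387 − 1(103) = 284
  C: 0 + 1(103) = 103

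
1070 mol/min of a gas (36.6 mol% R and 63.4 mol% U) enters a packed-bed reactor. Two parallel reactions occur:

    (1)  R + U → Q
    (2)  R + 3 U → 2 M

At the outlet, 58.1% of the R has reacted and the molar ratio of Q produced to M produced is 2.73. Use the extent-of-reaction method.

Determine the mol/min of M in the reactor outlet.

Conversion of R: R consumed = 0.581 × 391.6 = 227.5 mol/min = 1ξ₁ + 1ξ₂.
Selectivity: 1ξ₁ / (2ξ₂) = 2.73 → ξ₁ = 5.46 ξ₂.
Substitute: (1·5.46 + 1) ξ₂ = 227.5 → ξ₂ = 35.22 mol/min, ξ₁ = 192.3 mol/min.
Outlet amounts (n = n₀ + Σ ν·ξ):
  R: 391.6 − 1(192.3) − 1(35.22) = 164.1
  U: 678.4 − 1(192.3) − 3(35.22) = 380.4
  Q: 0 + 1(192.3) = 192.3
  M: 0 + 2(35.22) = 70.44

70.4 mol/min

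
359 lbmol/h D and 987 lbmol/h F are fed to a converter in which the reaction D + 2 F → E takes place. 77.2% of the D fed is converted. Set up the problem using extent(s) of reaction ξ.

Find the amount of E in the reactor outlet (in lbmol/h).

D reacted = 0.772 × 359 = 277.1 lbmol/h; ν_D = −1, so ξ = 277.1/1 = 277.1 lbmol/h.
Outlet amounts (n = n₀ + ν ξ):
  D: 359 − 1(277.1) = 81.85
  F: 987 − 2(277.1) = 432.7
  E: 0 + 1(277.1) = 277.1

277 lbmol/h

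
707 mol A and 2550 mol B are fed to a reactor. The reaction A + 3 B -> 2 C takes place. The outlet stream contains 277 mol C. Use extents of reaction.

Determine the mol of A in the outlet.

568 mol

For C: n = n₀ + 2ξ → 277 = 0 + 2ξ, giving ξ = 138.5 mol.
Outlet amounts (n = n₀ + ν ξ):
  A: 707 − 1(138.5) = 568.5
  B: 2550 − 3(138.5) = 2134
  C: 0 + 2(138.5) = 277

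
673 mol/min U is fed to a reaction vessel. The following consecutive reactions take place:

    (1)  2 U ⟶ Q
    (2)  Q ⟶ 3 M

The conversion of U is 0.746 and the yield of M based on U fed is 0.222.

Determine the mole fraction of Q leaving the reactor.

0.386

Conversion of U: U consumed = 2ξ₁ = 0.746 × 673 → ξ₁ = 251 mol/min.
Yield of M: 3ξ₂ / 673 = 0.222 → ξ₂ = 49.8 mol/min.
Outlet amounts (n = n₀ + Σ ν·ξ):
  U: 673 − 2(251) = 170.9
  Q: 0 + 1(251) − 1(49.8) = 201.2
  M: 0 + 3(49.8) = 149.4
Total out = 521.6 mol/min; y_Q = 201.2 / 521.6 = 0.3858.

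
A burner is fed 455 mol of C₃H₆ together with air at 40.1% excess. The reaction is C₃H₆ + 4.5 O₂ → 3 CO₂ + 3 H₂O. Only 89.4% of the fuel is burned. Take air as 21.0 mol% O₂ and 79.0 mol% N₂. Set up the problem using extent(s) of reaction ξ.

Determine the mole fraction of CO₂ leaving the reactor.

Stoichiometric O₂ = 4.5 × 455 = 2048 mol; O₂ fed = 2048 × 1.401 = 2869 mol.
N₂ fed = 2869 × 79/21 = 10790 mol.
Fuel reacted = 0.894 × 455 → ξ = 406.8 mol.
Outlet (n = n₀ + ν ξ):
  C₃H₆: 455 − 1(406.8) = 48.23
  O₂: 2869 − 4.5(406.8) = 1038
  N₂: 10790 (inert)
  CO₂: 0 + 3(406.8) = 1220
  H₂O: 0 + 3(406.8) = 1220
Total out = 14320 mol; y_CO₂ = 1220 / 14320 = 0.08523.

0.0852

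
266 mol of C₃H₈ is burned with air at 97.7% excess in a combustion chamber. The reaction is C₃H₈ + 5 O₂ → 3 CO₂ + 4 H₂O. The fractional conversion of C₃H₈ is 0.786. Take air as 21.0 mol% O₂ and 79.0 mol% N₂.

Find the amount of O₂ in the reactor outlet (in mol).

1580 mol

Stoichiometric O₂ = 5 × 266 = 1330 mol; O₂ fed = 1330 × 1.977 = 2629 mol.
N₂ fed = 2629 × 79/21 = 9892 mol.
Fuel reacted = 0.786 × 266 → ξ = 209.1 mol.
Outlet (n = n₀ + ν ξ):
  C₃H₈: 266 − 1(209.1) = 56.92
  O₂: 2629 − 5(209.1) = 1584
  N₂: 9892 (inert)
  CO₂: 0 + 3(209.1) = 627.2
  H₂O: 0 + 4(209.1) = 836.3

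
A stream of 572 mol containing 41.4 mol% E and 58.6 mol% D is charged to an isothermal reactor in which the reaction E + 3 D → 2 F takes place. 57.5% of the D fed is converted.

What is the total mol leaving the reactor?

444 mol

D reacted = 0.575 × 335.2 = 192.7 mol; ν_D = −3, so ξ = 192.7/3 = 64.25 mol.
Outlet amounts (n = n₀ + ν ξ):
  E: 236.8 − 1(64.25) = 172.6
  D: 335.2 − 3(64.25) = 142.5
  F: 0 + 2(64.25) = 128.5
Total out = 172.6 + 142.5 + 128.5 = 443.5 mol.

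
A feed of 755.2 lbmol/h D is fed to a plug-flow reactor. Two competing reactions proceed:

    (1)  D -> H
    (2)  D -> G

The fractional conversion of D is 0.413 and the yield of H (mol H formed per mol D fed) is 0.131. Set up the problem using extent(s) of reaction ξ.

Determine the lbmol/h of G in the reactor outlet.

Yield of H: 1ξ₁ / 755.2 = 0.131 → ξ₁ = 98.93 lbmol/h.
Conversion of D: 1ξ₁ + 1ξ₂ = 0.413 × 755.2 = 311.9 → ξ₂ = 213 lbmol/h.
Outlet amounts (n = n₀ + Σ ν·ξ):
  D: 755.2 − 1(98.93) − 1(213) = 443.3
  H: 0 + 1(98.93) = 98.93
  G: 0 + 1(213) = 213

213 lbmol/h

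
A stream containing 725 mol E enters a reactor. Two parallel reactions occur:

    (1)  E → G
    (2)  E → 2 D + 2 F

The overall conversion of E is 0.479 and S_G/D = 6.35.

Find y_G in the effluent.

0.402

Conversion of E: E consumed = 0.479 × 725 = 347.3 mol = 1ξ₁ + 1ξ₂.
Selectivity: 1ξ₁ / (2ξ₂) = 6.35 → ξ₁ = 12.7 ξ₂.
Substitute: (1·12.7 + 1) ξ₂ = 347.3 → ξ₂ = 25.35 mol, ξ₁ = 321.9 mol.
Outlet amounts (n = n₀ + Σ ν·ξ):
  E: 725 − 1(321.9) − 1(25.35) = 377.7
  G: 0 + 1(321.9) = 321.9
  D: 0 + 2(25.35) = 50.7
  F: 0 + 2(25.35) = 50.7
Total out = 801 mol; y_G = 321.9 / 801 = 0.4019.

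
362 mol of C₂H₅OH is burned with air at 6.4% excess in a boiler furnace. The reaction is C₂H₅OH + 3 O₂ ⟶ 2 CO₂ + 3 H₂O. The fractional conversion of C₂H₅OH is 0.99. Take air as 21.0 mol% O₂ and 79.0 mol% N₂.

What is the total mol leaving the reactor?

Stoichiometric O₂ = 3 × 362 = 1086 mol; O₂ fed = 1086 × 1.064 = 1156 mol.
N₂ fed = 1156 × 79/21 = 4347 mol.
Fuel reacted = 0.99 × 362 → ξ = 358.4 mol.
Outlet (n = n₀ + ν ξ):
  C₂H₅OH: 362 − 1(358.4) = 3.62
  O₂: 1156 − 3(358.4) = 80.36
  N₂: 4347 (inert)
  CO₂: 0 + 2(358.4) = 716.8
  H₂O: 0 + 3(358.4) = 1075
Total out = 3.62 + 80.36 + 4347 + 716.8 + 1075 = 6223 mol.

6220 mol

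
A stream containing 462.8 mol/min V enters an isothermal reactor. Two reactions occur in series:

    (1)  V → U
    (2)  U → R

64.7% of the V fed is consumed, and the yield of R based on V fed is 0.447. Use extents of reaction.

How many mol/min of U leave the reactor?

Conversion of V: V consumed = 1ξ₁ = 0.647 × 462.8 → ξ₁ = 299.4 mol/min.
Yield of R: 1ξ₂ / 462.8 = 0.447 → ξ₂ = 206.9 mol/min.
Outlet amounts (n = n₀ + Σ ν·ξ):
  V: 462.8 − 1(299.4) = 163.4
  U: 0 + 1(299.4) − 1(206.9) = 92.56
  R: 0 + 1(206.9) = 206.9

92.6 mol/min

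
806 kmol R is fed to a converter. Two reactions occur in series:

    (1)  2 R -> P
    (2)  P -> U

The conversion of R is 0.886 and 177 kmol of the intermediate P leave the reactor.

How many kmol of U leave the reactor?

180 kmol

Conversion of R: R consumed = 2ξ₁ = 0.886 × 806 → ξ₁ = 357.1 kmol.
P balance: n_P = 0 + 1ξ₁ − 1ξ₂ = 177 → ξ₂ = (1·357.1 − 177)/1 = 180.1 kmol.
Outlet amounts (n = n₀ + Σ ν·ξ):
  R: 806 − 2(357.1) = 91.88
  P: 0 + 1(357.1) − 1(180.1) = 177
  U: 0 + 1(180.1) = 180.1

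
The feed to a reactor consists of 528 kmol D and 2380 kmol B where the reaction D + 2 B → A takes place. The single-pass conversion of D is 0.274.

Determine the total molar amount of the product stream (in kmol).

D reacted = 0.274 × 528 = 144.7 kmol; ν_D = −1, so ξ = 144.7/1 = 144.7 kmol.
Outlet amounts (n = n₀ + ν ξ):
  D: 528 − 1(144.7) = 383.3
  B: 2380 − 2(144.7) = 2091
  A: 0 + 1(144.7) = 144.7
Total out = 383.3 + 2091 + 144.7 = 2619 kmol.

2620 kmol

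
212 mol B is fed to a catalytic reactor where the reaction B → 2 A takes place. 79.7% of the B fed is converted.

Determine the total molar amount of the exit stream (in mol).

B reacted = 0.797 × 212 = 169 mol; ν_B = −1, so ξ = 169/1 = 169 mol.
Outlet amounts (n = n₀ + ν ξ):
  B: 212 − 1(169) = 43.04
  A: 0 + 2(169) = 337.9
Total out = 43.04 + 337.9 = 381 mol.

381 mol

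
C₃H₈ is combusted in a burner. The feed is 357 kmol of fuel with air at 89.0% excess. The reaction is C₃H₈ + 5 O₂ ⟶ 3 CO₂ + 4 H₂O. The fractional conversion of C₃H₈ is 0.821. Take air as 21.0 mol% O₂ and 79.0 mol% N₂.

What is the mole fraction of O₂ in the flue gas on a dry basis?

Stoichiometric O₂ = 5 × 357 = 1785 kmol; O₂ fed = 1785 × 1.890 = 3374 kmol.
N₂ fed = 3374 × 79/21 = 12690 kmol.
Fuel reacted = 0.821 × 357 → ξ = 293.1 kmol.
Outlet (n = n₀ + ν ξ):
  C₃H₈: 357 − 1(293.1) = 63.9
  O₂: 3374 − 5(293.1) = 1908
  N₂: 12690 (inert)
  CO₂: 0 + 3(293.1) = 879.3
  H₂O: 0 + 4(293.1) = 1172
Dry total = 15540 kmol; y_O₂ (dry) = 1908 / 15540 = 0.1228.

0.123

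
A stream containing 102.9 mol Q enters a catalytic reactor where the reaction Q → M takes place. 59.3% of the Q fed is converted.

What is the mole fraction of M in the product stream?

Q reacted = 0.593 × 102.9 = 61.02 mol; ν_Q = −1, so ξ = 61.02/1 = 61.02 mol.
Outlet amounts (n = n₀ + ν ξ):
  Q: 102.9 − 1(61.02) = 41.88
  M: 0 + 1(61.02) = 61.02
Total out = 102.9 mol; y_M = 61.02 / 102.9 = 0.593.

0.593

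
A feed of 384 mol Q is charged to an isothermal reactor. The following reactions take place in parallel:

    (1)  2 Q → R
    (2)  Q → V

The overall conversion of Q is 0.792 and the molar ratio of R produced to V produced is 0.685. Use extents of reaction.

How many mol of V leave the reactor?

Conversion of Q: Q consumed = 0.792 × 384 = 304.1 mol = 2ξ₁ + 1ξ₂.
Selectivity: 1ξ₁ / (1ξ₂) = 0.685 → ξ₁ = 0.685 ξ₂.
Substitute: (2·0.685 + 1) ξ₂ = 304.1 → ξ₂ = 128.3 mol, ξ₁ = 87.9 mol.
Outlet amounts (n = n₀ + Σ ν·ξ):
  Q: 384 − 2(87.9) − 1(128.3) = 79.87
  R: 0 + 1(87.9) = 87.9
  V: 0 + 1(128.3) = 128.3

128 mol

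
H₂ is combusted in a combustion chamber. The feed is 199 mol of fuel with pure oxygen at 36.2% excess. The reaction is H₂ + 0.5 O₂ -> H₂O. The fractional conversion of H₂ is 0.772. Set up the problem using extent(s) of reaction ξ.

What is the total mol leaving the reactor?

258 mol

Stoichiometric O₂ = 0.5 × 199 = 99.5 mol; O₂ fed = 99.5 × 1.362 = 135.5 mol.
Fuel reacted = 0.772 × 199 → ξ = 153.6 mol.
Outlet (n = n₀ + ν ξ):
  H₂: 199 − 1(153.6) = 45.37
  O₂: 135.5 − 0.5(153.6) = 58.7
  H₂O: 0 + 1(153.6) = 153.6
Total out = 45.37 + 58.7 + 153.6 = 257.7 mol.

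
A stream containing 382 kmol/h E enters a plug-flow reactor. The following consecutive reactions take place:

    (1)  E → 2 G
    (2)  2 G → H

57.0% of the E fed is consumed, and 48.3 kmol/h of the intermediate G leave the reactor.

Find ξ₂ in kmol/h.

ξ₂ = 194 kmol/h

Conversion of E: E consumed = 1ξ₁ = 0.57 × 382 → ξ₁ = 217.7 kmol/h.
G balance: n_G = 0 + 2ξ₁ − 2ξ₂ = 48.3 → ξ₂ = (2·217.7 − 48.3)/2 = 193.6 kmol/h.
Outlet amounts (n = n₀ + Σ ν·ξ):
  E: 382 − 1(217.7) = 164.3
  G: 0 + 2(217.7) − 2(193.6) = 48.3
  H: 0 + 1(193.6) = 193.6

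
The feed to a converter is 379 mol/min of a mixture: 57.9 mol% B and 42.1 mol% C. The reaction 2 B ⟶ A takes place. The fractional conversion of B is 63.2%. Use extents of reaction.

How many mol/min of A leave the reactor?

69.3 mol/min

B reacted = 0.632 × 219.4 = 138.7 mol/min; ν_B = −2, so ξ = 138.7/2 = 69.34 mol/min.
Outlet amounts (n = n₀ + ν ξ):
  B: 219.4 − 2(69.34) = 80.75
  A: 0 + 1(69.34) = 69.34
  C: 159.6 (inert)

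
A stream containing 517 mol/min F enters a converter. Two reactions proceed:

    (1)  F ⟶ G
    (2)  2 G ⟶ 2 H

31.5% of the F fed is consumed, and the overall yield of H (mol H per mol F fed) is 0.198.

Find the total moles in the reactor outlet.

Conversion of F: F consumed = 1ξ₁ = 0.315 × 517 → ξ₁ = 162.9 mol/min.
Yield of H: 2ξ₂ / 517 = 0.198 → ξ₂ = 51.18 mol/min.
Outlet amounts (n = n₀ + Σ ν·ξ):
  F: 517 − 1(162.9) = 354.1
  G: 0 + 1(162.9) − 2(51.18) = 60.49
  H: 0 + 2(51.18) = 102.4
Total out = 354.1 + 60.49 + 102.4 = 517 mol/min.

517 mol/min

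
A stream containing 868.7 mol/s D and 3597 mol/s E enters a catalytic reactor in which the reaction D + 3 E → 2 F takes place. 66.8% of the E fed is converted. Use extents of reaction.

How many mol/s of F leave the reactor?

1600 mol/s

E reacted = 0.668 × 3597 = 2403 mol/s; ν_E = −3, so ξ = 2403/3 = 800.9 mol/s.
Outlet amounts (n = n₀ + ν ξ):
  D: 868.7 − 1(800.9) = 67.77
  E: 3597 − 3(800.9) = 1194
  F: 0 + 2(800.9) = 1602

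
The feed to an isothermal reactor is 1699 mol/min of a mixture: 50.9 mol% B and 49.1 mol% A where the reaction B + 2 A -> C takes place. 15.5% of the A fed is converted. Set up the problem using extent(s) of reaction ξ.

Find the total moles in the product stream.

A reacted = 0.155 × 834.2 = 129.3 mol/min; ν_A = −2, so ξ = 129.3/2 = 64.65 mol/min.
Outlet amounts (n = n₀ + ν ξ):
  B: 864.8 − 1(64.65) = 800.1
  A: 834.2 − 2(64.65) = 704.9
  C: 0 + 1(64.65) = 64.65
Total out = 800.1 + 704.9 + 64.65 = 1570 mol/min.

1570 mol/min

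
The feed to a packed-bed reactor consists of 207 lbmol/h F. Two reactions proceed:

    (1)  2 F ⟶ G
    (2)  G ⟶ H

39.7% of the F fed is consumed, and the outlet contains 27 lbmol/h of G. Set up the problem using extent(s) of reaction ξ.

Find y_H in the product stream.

0.0849

Conversion of F: F consumed = 2ξ₁ = 0.397 × 207 → ξ₁ = 41.09 lbmol/h.
G balance: n_G = 0 + 1ξ₁ − 1ξ₂ = 27 → ξ₂ = (1·41.09 − 27)/1 = 14.09 lbmol/h.
Outlet amounts (n = n₀ + Σ ν·ξ):
  F: 207 − 2(41.09) = 124.8
  G: 0 + 1(41.09) − 1(14.09) = 27
  H: 0 + 1(14.09) = 14.09
Total out = 165.9 lbmol/h; y_H = 14.09 / 165.9 = 0.08492.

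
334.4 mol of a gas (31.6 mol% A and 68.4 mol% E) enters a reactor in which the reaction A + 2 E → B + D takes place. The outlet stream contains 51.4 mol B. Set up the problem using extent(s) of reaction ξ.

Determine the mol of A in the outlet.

54.3 mol

For B: n = n₀ + 1ξ → 51.4 = 0 + 1ξ, giving ξ = 51.4 mol.
Outlet amounts (n = n₀ + ν ξ):
  A: 105.7 − 1(51.4) = 54.27
  E: 228.7 − 2(51.4) = 125.9
  B: 0 + 1(51.4) = 51.4
  D: 0 + 1(51.4) = 51.4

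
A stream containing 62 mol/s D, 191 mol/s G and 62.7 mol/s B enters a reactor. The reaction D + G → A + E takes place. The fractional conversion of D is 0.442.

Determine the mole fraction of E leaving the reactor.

0.0868

D reacted = 0.442 × 62 = 27.4 mol/s; ν_D = −1, so ξ = 27.4/1 = 27.4 mol/s.
Outlet amounts (n = n₀ + ν ξ):
  D: 62 − 1(27.4) = 34.6
  G: 191 − 1(27.4) = 163.6
  A: 0 + 1(27.4) = 27.4
  E: 0 + 1(27.4) = 27.4
  B: 62.7 (inert)
Total out = 315.7 mol/s; y_E = 27.4 / 315.7 = 0.0868.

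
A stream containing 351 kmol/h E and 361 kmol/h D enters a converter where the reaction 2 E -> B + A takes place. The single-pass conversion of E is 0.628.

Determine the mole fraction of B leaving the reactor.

0.155

E reacted = 0.628 × 351 = 220.4 kmol/h; ν_E = −2, so ξ = 220.4/2 = 110.2 kmol/h.
Outlet amounts (n = n₀ + ν ξ):
  E: 351 − 2(110.2) = 130.6
  B: 0 + 1(110.2) = 110.2
  A: 0 + 1(110.2) = 110.2
  D: 361 (inert)
Total out = 712 kmol/h; y_B = 110.2 / 712 = 0.1548.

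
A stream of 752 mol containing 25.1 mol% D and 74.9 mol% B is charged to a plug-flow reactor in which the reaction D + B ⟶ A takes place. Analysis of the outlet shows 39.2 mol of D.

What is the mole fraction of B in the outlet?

0.687

For D: n = n₀ − 1ξ → 39.2 = 188.8 − 1ξ, giving ξ = 149.6 mol.
Outlet amounts (n = n₀ + ν ξ):
  D: 188.8 − 1(149.6) = 39.2
  B: 563.2 − 1(149.6) = 413.7
  A: 0 + 1(149.6) = 149.6
Total out = 602.4 mol; y_B = 413.7 / 602.4 = 0.6867.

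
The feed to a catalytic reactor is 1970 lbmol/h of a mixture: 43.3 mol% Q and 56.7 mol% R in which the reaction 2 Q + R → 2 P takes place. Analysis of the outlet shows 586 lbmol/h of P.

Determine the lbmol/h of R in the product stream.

For P: n = n₀ + 2ξ → 586 = 0 + 2ξ, giving ξ = 293 lbmol/h.
Outlet amounts (n = n₀ + ν ξ):
  Q: 853 − 2(293) = 267
  R: 1117 − 1(293) = 824
  P: 0 + 2(293) = 586

824 lbmol/h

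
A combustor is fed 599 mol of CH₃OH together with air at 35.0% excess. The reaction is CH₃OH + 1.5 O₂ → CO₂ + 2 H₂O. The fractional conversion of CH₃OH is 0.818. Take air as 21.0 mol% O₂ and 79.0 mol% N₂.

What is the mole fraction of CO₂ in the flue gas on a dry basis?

Stoichiometric O₂ = 1.5 × 599 = 898.5 mol; O₂ fed = 898.5 × 1.350 = 1213 mol.
N₂ fed = 1213 × 79/21 = 4563 mol.
Fuel reacted = 0.818 × 599 → ξ = 490 mol.
Outlet (n = n₀ + ν ξ):
  CH₃OH: 599 − 1(490) = 109
  O₂: 1213 − 1.5(490) = 478
  N₂: 4563 (inert)
  CO₂: 0 + 1(490) = 490
  H₂O: 0 + 2(490) = 980
Dry total = 5640 mol; y_CO₂ (dry) = 490 / 5640 = 0.08687.

0.0869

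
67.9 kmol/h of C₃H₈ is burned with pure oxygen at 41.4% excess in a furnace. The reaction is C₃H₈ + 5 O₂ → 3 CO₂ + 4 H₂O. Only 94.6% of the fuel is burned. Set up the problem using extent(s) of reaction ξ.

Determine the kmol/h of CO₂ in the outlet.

193 kmol/h

Stoichiometric O₂ = 5 × 67.9 = 339.5 kmol/h; O₂ fed = 339.5 × 1.414 = 480.1 kmol/h.
Fuel reacted = 0.946 × 67.9 → ξ = 64.23 kmol/h.
Outlet (n = n₀ + ν ξ):
  C₃H₈: 67.9 − 1(64.23) = 3.667
  O₂: 480.1 − 5(64.23) = 158.9
  CO₂: 0 + 3(64.23) = 192.7
  H₂O: 0 + 4(64.23) = 256.9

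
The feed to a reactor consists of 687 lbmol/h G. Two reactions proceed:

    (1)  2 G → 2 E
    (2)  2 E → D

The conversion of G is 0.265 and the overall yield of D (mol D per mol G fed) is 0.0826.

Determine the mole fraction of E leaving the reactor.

0.109

Conversion of G: G consumed = 2ξ₁ = 0.265 × 687 → ξ₁ = 91.03 lbmol/h.
Yield of D: 1ξ₂ / 687 = 0.0826 → ξ₂ = 56.75 lbmol/h.
Outlet amounts (n = n₀ + Σ ν·ξ):
  G: 687 − 2(91.03) = 504.9
  E: 0 + 2(91.03) − 2(56.75) = 68.56
  D: 0 + 1(56.75) = 56.75
Total out = 630.3 lbmol/h; y_E = 68.56 / 630.3 = 0.1088.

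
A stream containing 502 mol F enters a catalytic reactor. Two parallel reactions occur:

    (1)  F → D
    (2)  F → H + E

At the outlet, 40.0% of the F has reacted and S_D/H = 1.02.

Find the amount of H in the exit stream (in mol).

99.4 mol

Conversion of F: F consumed = 0.4 × 502 = 200.8 mol = 1ξ₁ + 1ξ₂.
Selectivity: 1ξ₁ / (1ξ₂) = 1.02 → ξ₁ = 1.02 ξ₂.
Substitute: (1·1.02 + 1) ξ₂ = 200.8 → ξ₂ = 99.41 mol, ξ₁ = 101.4 mol.
Outlet amounts (n = n₀ + Σ ν·ξ):
  F: 502 − 1(101.4) − 1(99.41) = 301.2
  D: 0 + 1(101.4) = 101.4
  H: 0 + 1(99.41) = 99.41
  E: 0 + 1(99.41) = 99.41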